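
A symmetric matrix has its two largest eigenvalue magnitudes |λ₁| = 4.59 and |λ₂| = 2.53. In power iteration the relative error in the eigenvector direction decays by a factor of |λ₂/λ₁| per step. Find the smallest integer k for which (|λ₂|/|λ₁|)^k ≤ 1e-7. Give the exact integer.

|λ₂/λ₁| = 2.53/4.59 = 0.55120
Need k ≥ ln(1e-7) / ln(0.55120) = -16.1181 / -0.5957 ≈ 27.059
Smallest integer k satisfying the bound: 28

28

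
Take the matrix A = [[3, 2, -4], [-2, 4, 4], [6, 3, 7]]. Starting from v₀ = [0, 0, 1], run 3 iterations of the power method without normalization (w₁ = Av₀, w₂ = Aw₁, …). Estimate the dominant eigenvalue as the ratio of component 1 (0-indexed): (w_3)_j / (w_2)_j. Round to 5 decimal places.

λ ≈ 8.07692

w1 = Av₀ = (3·0 + 2·0 + (-4)·1; (-2)·0 + 4·0 + 4·1; 6·0 + 3·0 + 7·1) = (-4, 4, 7)
w2 = Aw1 = (3·(-4) + 2·4 + (-4)·7; (-2)·(-4) + 4·4 + 4·7; 6·(-4) + 3·4 + 7·7) = (-32, 52, 37)
w3 = Aw2 = (-140, 420, 223)
Ratio at component: 420 / 52 = 8.07692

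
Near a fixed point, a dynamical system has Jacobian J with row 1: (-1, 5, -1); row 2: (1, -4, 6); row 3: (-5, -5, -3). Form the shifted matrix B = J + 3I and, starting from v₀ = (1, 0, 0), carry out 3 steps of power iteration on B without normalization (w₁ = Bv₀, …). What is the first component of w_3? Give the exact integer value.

-102

B = J + 3I has rows (2, 5, -1); (1, -1, 6); (-5, -5, 0)
w1 = Bv₀ = (2·1 + 5·0 + (-1)·0; 1·1 + (-1)·0 + 6·0; (-5)·1 + (-5)·0 + 0·0) = (2, 1, -5)
w2 = Bw1 = (2·2 + 5·1 + (-1)·(-5); 1·2 + (-1)·1 + 6·(-5); (-5)·2 + (-5)·1 + 0·(-5)) = (14, -29, -15)
w3 = Bw2 = (-102, -47, 75)
Requested component of w3: -102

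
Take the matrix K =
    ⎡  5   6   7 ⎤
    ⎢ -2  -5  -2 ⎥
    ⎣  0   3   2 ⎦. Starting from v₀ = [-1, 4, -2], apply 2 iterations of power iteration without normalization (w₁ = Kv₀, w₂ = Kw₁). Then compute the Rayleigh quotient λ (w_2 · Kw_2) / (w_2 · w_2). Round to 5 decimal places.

w1 = Kv₀ = (5·(-1) + 6·4 + 7·(-2); (-2)·(-1) + (-5)·4 + (-2)·(-2); 0·(-1) + 3·4 + 2·(-2)) = (5, -14, 8)
w2 = Kw1 = (5·5 + 6·(-14) + 7·8; (-2)·5 + (-5)·(-14) + (-2)·8; 0·5 + 3·(-14) + 2·8) = (-3, 44, -26)
Kw2 = (67, -162, 80)
w2·Kw2 = (-3)·67 + 44·(-162) + (-26)·80 = -9409; w2·w2 = (-3)·(-3) + 44·44 + (-26)·(-26) = 2621
λ ≈ -9409/2621 = -3.58985

-3.58985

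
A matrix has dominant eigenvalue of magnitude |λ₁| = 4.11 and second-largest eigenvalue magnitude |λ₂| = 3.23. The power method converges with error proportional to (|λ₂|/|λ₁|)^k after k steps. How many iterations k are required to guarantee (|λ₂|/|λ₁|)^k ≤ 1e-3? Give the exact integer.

29

|λ₂/λ₁| = 3.23/4.11 = 0.78589
Need k ≥ ln(1e-3) / ln(0.78589) = -6.9078 / -0.2409 ≈ 28.670
Smallest integer k satisfying the bound: 29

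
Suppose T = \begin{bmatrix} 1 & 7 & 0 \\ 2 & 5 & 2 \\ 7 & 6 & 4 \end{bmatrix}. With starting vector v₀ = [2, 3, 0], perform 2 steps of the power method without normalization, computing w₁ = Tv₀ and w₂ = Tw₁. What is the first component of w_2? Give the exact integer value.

156

w1 = Tv₀ = (23, 19, 32)
w2 = Tw1 = (156, 205, 403)
The requested component of w2 is 156.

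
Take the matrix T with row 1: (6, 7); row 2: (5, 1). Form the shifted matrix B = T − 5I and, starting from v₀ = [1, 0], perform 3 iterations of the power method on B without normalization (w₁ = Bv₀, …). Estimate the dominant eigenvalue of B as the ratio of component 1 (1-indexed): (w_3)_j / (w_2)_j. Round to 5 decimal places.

B = T − 5I has rows (1, 7); (5, -4)
w1 = Bv₀ = (1·1 + 7·0; 5·1 + (-4)·0) = (1, 5)
w2 = Bw1 = (1·1 + 7·5; 5·1 + (-4)·5) = (36, -15)
w3 = Bw2 = (-69, 240)
Ratio: -69/36 = -1.91667

μ ≈ -1.91667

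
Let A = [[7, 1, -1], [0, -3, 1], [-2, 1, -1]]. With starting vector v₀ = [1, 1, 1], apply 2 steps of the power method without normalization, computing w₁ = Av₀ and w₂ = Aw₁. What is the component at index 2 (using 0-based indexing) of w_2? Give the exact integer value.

w1 = Av₀ = (7, -2, -2)
w2 = Aw1 = (49, 4, -14)
The requested component of w2 is -14.

-14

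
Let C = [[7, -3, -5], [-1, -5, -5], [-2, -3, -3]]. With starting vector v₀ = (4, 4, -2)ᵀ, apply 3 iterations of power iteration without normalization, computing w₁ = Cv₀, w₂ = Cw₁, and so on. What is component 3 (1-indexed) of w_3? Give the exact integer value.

-1026

w1 = Cv₀ = (7·4 + (-3)·4 + (-5)·(-2); (-1)·4 + (-5)·4 + (-5)·(-2); (-2)·4 + (-3)·4 + (-3)·(-2)) = (26, -14, -14)
w2 = Cw1 = (7·26 + (-3)·(-14) + (-5)·(-14); (-1)·26 + (-5)·(-14) + (-5)·(-14); (-2)·26 + (-3)·(-14) + (-3)·(-14)) = (294, 114, 32)
w3 = Cw2 = (1556, -1024, -1026)
The requested component of w3 is -1026.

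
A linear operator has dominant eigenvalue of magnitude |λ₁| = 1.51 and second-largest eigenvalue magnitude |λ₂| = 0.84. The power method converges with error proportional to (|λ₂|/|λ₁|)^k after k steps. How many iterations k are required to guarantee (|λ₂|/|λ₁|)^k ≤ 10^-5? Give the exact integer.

20

|λ₂/λ₁| = 0.84/1.51 = 0.55629
Need k ≥ ln(10^-5) / ln(0.55629) = -11.5129 / -0.5865 ≈ 19.631
Smallest integer k satisfying the bound: 20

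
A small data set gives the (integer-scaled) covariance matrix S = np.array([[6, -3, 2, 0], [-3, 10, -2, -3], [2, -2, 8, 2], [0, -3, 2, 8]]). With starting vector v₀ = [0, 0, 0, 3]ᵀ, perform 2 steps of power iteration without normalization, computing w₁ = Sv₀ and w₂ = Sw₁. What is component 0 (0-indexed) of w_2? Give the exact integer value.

w1 = Sv₀ = (6·0 + (-3)·0 + 2·0 + 0·3; (-3)·0 + 10·0 + (-2)·0 + (-3)·3; 2·0 + (-2)·0 + 8·0 + 2·3; 0·0 + (-3)·0 + 2·0 + 8·3) = (0, -9, 6, 24)
w2 = Sw1 = (6·0 + (-3)·(-9) + 2·6 + 0·24; (-3)·0 + 10·(-9) + (-2)·6 + (-3)·24; 2·0 + (-2)·(-9) + 8·6 + 2·24; 0·0 + (-3)·(-9) + 2·6 + 8·24) = (39, -174, 114, 231)
The requested component of w2 is 39.

39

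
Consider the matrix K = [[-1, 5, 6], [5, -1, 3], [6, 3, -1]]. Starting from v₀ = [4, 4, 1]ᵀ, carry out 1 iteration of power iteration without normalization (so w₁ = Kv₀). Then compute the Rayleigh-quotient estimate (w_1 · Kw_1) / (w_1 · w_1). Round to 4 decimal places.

λ ≈ 7.4106

w1 = Kv₀ = (22, 19, 35)
Kw1 = (283, 196, 154)
w1·Kw1 = 22·283 + 19·196 + 35·154 = 15340; w1·w1 = 22·22 + 19·19 + 35·35 = 2070
λ ≈ 15340/2070 = 7.4106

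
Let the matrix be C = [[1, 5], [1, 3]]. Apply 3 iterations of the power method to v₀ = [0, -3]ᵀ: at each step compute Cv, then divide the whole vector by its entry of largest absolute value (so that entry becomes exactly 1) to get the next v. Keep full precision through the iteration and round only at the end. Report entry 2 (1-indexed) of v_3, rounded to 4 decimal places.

Cv0 = (-15.00000, -9.00000); divide by -15.00000 → v1 = (1.00000, 0.60000)
Cv1 = (4.00000, 2.80000); divide by 4.00000 → v2 = (1.00000, 0.70000)
Cv2 = (4.50000, 3.10000); divide by 4.50000 → v3 = (1.00000, 0.68889)
Requested entry of v3: -186/-270 = 0.6889

0.6889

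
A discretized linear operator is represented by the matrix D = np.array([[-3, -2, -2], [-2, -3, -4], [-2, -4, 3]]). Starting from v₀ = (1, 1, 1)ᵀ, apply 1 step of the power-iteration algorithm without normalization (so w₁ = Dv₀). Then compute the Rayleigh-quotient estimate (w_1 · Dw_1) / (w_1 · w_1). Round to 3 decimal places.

λ ≈ -6.583

w1 = Dv₀ = ((-3)·1 + (-2)·1 + (-2)·1; (-2)·1 + (-3)·1 + (-4)·1; (-2)·1 + (-4)·1 + 3·1) = (-7, -9, -3)
Dw1 = (45, 53, 41)
w1·Dw1 = (-7)·45 + (-9)·53 + (-3)·41 = -915; w1·w1 = (-7)·(-7) + (-9)·(-9) + (-3)·(-3) = 139
λ ≈ -915/139 = -6.583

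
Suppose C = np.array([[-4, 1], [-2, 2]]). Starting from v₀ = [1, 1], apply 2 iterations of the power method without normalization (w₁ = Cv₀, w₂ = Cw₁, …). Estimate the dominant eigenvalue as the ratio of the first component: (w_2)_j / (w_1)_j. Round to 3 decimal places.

-4.000

w1 = Cv₀ = (-3, 0)
w2 = Cw1 = (12, 6)
Ratio at component: 12 / -3 = -4.000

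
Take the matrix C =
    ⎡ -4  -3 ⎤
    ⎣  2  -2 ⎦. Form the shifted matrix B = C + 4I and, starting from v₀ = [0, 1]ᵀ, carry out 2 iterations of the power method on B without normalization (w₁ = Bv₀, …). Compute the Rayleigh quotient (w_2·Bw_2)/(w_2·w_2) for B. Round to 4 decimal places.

-0.1000

B = C + 4I has rows (0, -3); (2, 2)
w1 = Bv₀ = (0·0 + (-3)·1; 2·0 + 2·1) = (-3, 2)
w2 = Bw1 = (0·(-3) + (-3)·2; 2·(-3) + 2·2) = (-6, -2)
Bw2 = (6, -16)
w2·Bw2 = -4; w2·w2 = 40; μ ≈ -4/40 = -0.1000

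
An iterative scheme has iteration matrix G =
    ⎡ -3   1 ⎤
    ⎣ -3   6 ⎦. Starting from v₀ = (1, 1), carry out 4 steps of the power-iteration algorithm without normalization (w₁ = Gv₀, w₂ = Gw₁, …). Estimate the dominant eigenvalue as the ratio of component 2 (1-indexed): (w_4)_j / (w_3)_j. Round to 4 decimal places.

6.0769

w1 = Gv₀ = ((-3)·1 + 1·1; (-3)·1 + 6·1) = (-2, 3)
w2 = Gw1 = ((-3)·(-2) + 1·3; (-3)·(-2) + 6·3) = (9, 24)
w3 = Gw2 = (-3, 117)
w4 = Gw3 = (126, 711)
Ratio at component: 711 / 117 = 6.0769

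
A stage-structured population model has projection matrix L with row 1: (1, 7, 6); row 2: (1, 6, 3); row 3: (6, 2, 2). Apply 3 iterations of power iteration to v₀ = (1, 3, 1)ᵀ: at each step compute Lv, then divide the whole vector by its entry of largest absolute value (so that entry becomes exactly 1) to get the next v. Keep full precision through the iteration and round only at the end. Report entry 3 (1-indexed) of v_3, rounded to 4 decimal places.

Lv0 = (28.00000, 22.00000, 14.00000); divide by 28.00000 → v1 = (1.00000, 0.78571, 0.50000)
Lv1 = (9.50000, 7.21429, 8.57143); divide by 9.50000 → v2 = (1.00000, 0.75940, 0.90226)
Lv2 = (11.72932, 8.26316, 9.32331); divide by 11.72932 → v3 = (1.00000, 0.70449, 0.79487)
Requested entry of v3: 2480/3120 = 0.7949

0.7949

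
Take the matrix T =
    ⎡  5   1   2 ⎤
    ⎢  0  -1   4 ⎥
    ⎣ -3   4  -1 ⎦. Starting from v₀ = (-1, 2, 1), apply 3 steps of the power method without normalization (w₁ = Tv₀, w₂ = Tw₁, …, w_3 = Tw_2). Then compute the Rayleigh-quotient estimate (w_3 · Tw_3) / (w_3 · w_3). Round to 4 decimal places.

0.8595

w1 = Tv₀ = (5·(-1) + 1·2 + 2·1; 0·(-1) + (-1)·2 + 4·1; (-3)·(-1) + 4·2 + (-1)·1) = (-1, 2, 10)
w2 = Tw1 = (5·(-1) + 1·2 + 2·10; 0·(-1) + (-1)·2 + 4·10; (-3)·(-1) + 4·2 + (-1)·10) = (17, 38, 1)
w3 = Tw2 = (125, -34, 100)
Tw3 = (791, 434, -611)
w3·Tw3 = 125·791 + (-34)·434 + 100·(-611) = 23019; w3·w3 = 125·125 + (-34)·(-34) + 100·100 = 26781
λ ≈ 23019/26781 = 0.8595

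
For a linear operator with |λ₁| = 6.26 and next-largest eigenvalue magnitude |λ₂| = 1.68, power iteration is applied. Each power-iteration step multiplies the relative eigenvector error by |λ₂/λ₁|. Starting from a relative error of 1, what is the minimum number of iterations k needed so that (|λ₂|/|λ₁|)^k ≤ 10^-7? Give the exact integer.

|λ₂/λ₁| = 1.68/6.26 = 0.26837
Need k ≥ ln(10^-7) / ln(0.26837) = -16.1181 / -1.3154 ≈ 12.254
Smallest integer k satisfying the bound: 13

13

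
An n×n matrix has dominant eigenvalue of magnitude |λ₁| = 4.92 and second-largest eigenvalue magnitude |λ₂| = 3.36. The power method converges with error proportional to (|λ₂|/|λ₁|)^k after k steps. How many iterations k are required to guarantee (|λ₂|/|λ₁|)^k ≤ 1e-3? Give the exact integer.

19

|λ₂/λ₁| = 3.36/4.92 = 0.68293
Need k ≥ ln(1e-3) / ln(0.68293) = -6.9078 / -0.3814 ≈ 18.113
Smallest integer k satisfying the bound: 19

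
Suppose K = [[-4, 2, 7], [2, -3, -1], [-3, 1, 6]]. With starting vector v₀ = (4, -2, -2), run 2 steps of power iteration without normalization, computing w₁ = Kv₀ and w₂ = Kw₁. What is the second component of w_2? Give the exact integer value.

w1 = Kv₀ = ((-4)·4 + 2·(-2) + 7·(-2); 2·4 + (-3)·(-2) + (-1)·(-2); (-3)·4 + 1·(-2) + 6·(-2)) = (-34, 16, -26)
w2 = Kw1 = ((-4)·(-34) + 2·16 + 7·(-26); 2·(-34) + (-3)·16 + (-1)·(-26); (-3)·(-34) + 1·16 + 6·(-26)) = (-14, -90, -38)
The requested component of w2 is -90.

-90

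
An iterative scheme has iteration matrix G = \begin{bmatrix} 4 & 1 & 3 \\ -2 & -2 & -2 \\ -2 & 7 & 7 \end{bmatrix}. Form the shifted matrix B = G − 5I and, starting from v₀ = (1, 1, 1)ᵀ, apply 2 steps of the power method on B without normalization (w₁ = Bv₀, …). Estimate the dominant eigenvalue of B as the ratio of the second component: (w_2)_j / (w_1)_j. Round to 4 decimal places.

-5.1818

B = G − 5I has rows (-1, 1, 3); (-2, -7, -2); (-2, 7, 2)
w1 = Bv₀ = (3, -11, 7)
w2 = Bw1 = (7, 57, -69)
Ratio: 57/-11 = -5.1818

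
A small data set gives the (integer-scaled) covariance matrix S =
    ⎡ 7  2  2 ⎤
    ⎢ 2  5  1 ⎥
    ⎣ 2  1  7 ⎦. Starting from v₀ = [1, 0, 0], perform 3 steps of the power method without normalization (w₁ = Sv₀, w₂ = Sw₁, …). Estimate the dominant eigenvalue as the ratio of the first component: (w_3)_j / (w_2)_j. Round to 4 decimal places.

w1 = Sv₀ = (7, 2, 2)
w2 = Sw1 = (57, 26, 30)
w3 = Sw2 = (511, 274, 350)
Ratio at component: 511 / 57 = 8.9649

λ ≈ 8.9649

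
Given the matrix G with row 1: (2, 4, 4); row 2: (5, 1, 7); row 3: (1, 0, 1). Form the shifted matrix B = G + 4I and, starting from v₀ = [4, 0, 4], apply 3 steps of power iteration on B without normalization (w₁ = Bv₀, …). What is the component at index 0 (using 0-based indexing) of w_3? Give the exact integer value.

6240

B = G + 4I has rows (6, 4, 4); (5, 5, 7); (1, 0, 5)
w1 = Bv₀ = (6·4 + 4·0 + 4·4; 5·4 + 5·0 + 7·4; 1·4 + 0·0 + 5·4) = (40, 48, 24)
w2 = Bw1 = (6·40 + 4·48 + 4·24; 5·40 + 5·48 + 7·24; 1·40 + 0·48 + 5·24) = (528, 608, 160)
w3 = Bw2 = (6240, 6800, 1328)
Requested component of w3: 6240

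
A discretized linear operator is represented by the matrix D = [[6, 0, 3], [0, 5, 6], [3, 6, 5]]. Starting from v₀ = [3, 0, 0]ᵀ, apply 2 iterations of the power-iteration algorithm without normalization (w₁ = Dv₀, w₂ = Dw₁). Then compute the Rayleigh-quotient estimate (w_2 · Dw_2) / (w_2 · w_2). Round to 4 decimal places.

w1 = Dv₀ = (18, 0, 9)
w2 = Dw1 = (135, 54, 99)
Dw2 = (1107, 864, 1224)
w2·Dw2 = 135·1107 + 54·864 + 99·1224 = 317277; w2·w2 = 135·135 + 54·54 + 99·99 = 30942
λ ≈ 317277/30942 = 10.2539

10.2539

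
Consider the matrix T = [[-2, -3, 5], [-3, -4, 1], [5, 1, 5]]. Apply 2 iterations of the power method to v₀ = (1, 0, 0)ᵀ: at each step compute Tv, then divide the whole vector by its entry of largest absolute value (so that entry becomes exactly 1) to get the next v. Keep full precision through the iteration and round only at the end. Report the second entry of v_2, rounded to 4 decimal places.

Tv0 = (-2.00000, -3.00000, 5.00000); divide by 5.00000 → v1 = (-0.40000, -0.60000, 1.00000)
Tv1 = (7.60000, 4.60000, 2.40000); divide by 7.60000 → v2 = (1.00000, 0.60526, 0.31579)
Requested entry of v2: 23/38 = 0.6053

0.6053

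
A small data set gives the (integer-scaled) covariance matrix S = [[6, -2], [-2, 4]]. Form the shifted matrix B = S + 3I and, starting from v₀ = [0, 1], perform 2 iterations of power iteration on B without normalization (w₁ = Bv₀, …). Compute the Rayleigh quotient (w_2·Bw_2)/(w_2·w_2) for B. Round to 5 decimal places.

μ ≈ 9.30420

B = S + 3I has rows (9, -2); (-2, 7)
w1 = Bv₀ = (9·0 + (-2)·1; (-2)·0 + 7·1) = (-2, 7)
w2 = Bw1 = (9·(-2) + (-2)·7; (-2)·(-2) + 7·7) = (-32, 53)
Bw2 = (-394, 435)
w2·Bw2 = 35663; w2·w2 = 3833; μ ≈ 35663/3833 = 9.30420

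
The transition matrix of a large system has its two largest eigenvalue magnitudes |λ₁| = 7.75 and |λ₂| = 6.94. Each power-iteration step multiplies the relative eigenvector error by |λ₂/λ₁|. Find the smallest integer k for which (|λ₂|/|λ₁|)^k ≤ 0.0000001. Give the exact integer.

|λ₂/λ₁| = 6.94/7.75 = 0.89548
Need k ≥ ln(0.0000001) / ln(0.89548) = -16.1181 / -0.1104 ≈ 146.009
Smallest integer k satisfying the bound: 147

147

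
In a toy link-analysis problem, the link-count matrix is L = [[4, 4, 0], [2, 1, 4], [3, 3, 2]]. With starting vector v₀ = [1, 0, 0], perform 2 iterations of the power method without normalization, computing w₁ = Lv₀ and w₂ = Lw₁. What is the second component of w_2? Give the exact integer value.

w1 = Lv₀ = (4·1 + 4·0 + 0·0; 2·1 + 1·0 + 4·0; 3·1 + 3·0 + 2·0) = (4, 2, 3)
w2 = Lw1 = (4·4 + 4·2 + 0·3; 2·4 + 1·2 + 4·3; 3·4 + 3·2 + 2·3) = (24, 22, 24)
The requested component of w2 is 22.

22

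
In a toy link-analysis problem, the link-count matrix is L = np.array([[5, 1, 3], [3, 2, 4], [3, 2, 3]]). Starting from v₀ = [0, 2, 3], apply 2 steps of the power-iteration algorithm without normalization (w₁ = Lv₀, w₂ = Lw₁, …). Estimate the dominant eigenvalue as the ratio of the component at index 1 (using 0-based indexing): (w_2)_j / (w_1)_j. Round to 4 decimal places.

w1 = Lv₀ = (11, 16, 13)
w2 = Lw1 = (110, 117, 104)
Ratio at component: 117 / 16 = 7.3125

λ ≈ 7.3125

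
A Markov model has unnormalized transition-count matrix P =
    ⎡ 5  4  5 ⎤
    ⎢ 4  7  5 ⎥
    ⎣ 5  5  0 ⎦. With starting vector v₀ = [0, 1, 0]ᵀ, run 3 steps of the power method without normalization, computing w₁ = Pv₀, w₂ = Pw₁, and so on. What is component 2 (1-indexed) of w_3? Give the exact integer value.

1197

w1 = Pv₀ = (5·0 + 4·1 + 5·0; 4·0 + 7·1 + 5·0; 5·0 + 5·1 + 0·0) = (4, 7, 5)
w2 = Pw1 = (5·4 + 4·7 + 5·5; 4·4 + 7·7 + 5·5; 5·4 + 5·7 + 0·5) = (73, 90, 55)
w3 = Pw2 = (1000, 1197, 815)
The requested component of w3 is 1197.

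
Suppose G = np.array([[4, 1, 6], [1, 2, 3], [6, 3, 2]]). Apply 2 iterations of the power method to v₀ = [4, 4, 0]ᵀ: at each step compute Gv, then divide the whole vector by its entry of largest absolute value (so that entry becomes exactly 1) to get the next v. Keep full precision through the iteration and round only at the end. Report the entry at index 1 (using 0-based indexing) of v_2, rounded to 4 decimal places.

Gv0 = (20.00000, 12.00000, 36.00000); divide by 36.00000 → v1 = (0.55556, 0.33333, 1.00000)
Gv1 = (8.55556, 4.22222, 6.33333); divide by 8.55556 → v2 = (1.00000, 0.49351, 0.74026)
Requested entry of v2: 152/308 = 0.4935

0.4935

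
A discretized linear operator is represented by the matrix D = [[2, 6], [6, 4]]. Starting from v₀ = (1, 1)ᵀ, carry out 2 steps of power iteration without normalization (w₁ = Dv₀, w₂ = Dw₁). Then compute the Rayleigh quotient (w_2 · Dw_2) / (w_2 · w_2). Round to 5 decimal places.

w1 = Dv₀ = (2·1 + 6·1; 6·1 + 4·1) = (8, 10)
w2 = Dw1 = (2·8 + 6·10; 6·8 + 4·10) = (76, 88)
Dw2 = (680, 808)
w2·Dw2 = 76·680 + 88·808 = 122784; w2·w2 = 76·76 + 88·88 = 13520
λ ≈ 122784/13520 = 9.08166

9.08166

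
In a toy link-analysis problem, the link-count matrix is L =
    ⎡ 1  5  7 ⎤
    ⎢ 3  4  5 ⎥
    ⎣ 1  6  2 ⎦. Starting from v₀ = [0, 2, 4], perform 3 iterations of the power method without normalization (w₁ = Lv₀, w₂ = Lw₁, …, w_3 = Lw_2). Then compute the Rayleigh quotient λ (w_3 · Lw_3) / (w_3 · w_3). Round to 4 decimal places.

λ ≈ 11.0311

w1 = Lv₀ = (38, 28, 20)
w2 = Lw1 = (318, 326, 246)
w3 = Lw2 = (3670, 3488, 2766)
Lw3 = (40472, 38792, 30130)
w3·Lw3 = 3670·40472 + 3488·38792 + 2766·30130 = 367178316; w3·w3 = 3670·3670 + 3488·3488 + 2766·2766 = 33285800
λ ≈ 367178316/33285800 = 11.0311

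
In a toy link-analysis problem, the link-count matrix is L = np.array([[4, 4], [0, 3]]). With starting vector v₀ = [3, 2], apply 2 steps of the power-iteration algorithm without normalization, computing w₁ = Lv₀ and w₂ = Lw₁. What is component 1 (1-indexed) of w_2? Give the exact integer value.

104

w1 = Lv₀ = (4·3 + 4·2; 0·3 + 3·2) = (20, 6)
w2 = Lw1 = (4·20 + 4·6; 0·20 + 3·6) = (104, 18)
The requested component of w2 is 104.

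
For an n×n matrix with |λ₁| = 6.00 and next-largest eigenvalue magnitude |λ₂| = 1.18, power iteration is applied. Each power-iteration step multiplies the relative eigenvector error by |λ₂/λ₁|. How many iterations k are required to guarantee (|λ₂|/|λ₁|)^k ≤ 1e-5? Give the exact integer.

|λ₂/λ₁| = 1.18/6.00 = 0.19667
Need k ≥ ln(1e-5) / ln(0.19667) = -11.5129 / -1.6262 ≈ 7.079
Smallest integer k satisfying the bound: 8

8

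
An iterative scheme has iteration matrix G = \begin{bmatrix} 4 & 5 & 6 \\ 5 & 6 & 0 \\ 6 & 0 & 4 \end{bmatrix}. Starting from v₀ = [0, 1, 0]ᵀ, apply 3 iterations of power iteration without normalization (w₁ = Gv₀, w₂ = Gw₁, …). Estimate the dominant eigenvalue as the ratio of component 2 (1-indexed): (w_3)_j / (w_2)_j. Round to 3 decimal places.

λ ≈ 10.098

w1 = Gv₀ = (4·0 + 5·1 + 6·0; 5·0 + 6·1 + 0·0; 6·0 + 0·1 + 4·0) = (5, 6, 0)
w2 = Gw1 = (4·5 + 5·6 + 6·0; 5·5 + 6·6 + 0·0; 6·5 + 0·6 + 4·0) = (50, 61, 30)
w3 = Gw2 = (685, 616, 420)
Ratio at component: 616 / 61 = 10.098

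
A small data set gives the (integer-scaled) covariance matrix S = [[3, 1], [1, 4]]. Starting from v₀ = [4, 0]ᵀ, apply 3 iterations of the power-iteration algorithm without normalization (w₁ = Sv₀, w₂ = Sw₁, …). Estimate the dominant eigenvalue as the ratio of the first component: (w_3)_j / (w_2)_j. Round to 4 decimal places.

3.7000

w1 = Sv₀ = (3·4 + 1·0; 1·4 + 4·0) = (12, 4)
w2 = Sw1 = (3·12 + 1·4; 1·12 + 4·4) = (40, 28)
w3 = Sw2 = (148, 152)
Ratio at component: 148 / 40 = 3.7000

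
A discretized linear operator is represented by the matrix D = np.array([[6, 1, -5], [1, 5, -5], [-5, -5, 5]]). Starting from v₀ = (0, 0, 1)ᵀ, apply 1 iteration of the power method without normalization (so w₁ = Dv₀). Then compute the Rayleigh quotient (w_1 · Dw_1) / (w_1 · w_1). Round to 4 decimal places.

λ ≈ 12.6667

w1 = Dv₀ = (-5, -5, 5)
Dw1 = (-60, -55, 75)
w1·Dw1 = (-5)·(-60) + (-5)·(-55) + 5·75 = 950; w1·w1 = (-5)·(-5) + (-5)·(-5) + 5·5 = 75
λ ≈ 950/75 = 12.6667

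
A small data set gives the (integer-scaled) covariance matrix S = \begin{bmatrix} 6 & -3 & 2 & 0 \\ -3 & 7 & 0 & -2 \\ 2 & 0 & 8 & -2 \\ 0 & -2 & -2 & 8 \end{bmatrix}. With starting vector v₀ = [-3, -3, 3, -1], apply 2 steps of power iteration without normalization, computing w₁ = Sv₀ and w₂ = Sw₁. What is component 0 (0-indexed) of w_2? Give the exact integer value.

52

w1 = Sv₀ = (6·(-3) + (-3)·(-3) + 2·3 + 0·(-1); (-3)·(-3) + 7·(-3) + 0·3 + (-2)·(-1); 2·(-3) + 0·(-3) + 8·3 + (-2)·(-1); 0·(-3) + (-2)·(-3) + (-2)·3 + 8·(-1)) = (-3, -10, 20, -8)
w2 = Sw1 = (6·(-3) + (-3)·(-10) + 2·20 + 0·(-8); (-3)·(-3) + 7·(-10) + 0·20 + (-2)·(-8); 2·(-3) + 0·(-10) + 8·20 + (-2)·(-8); 0·(-3) + (-2)·(-10) + (-2)·20 + 8·(-8)) = (52, -45, 170, -84)
The requested component of w2 is 52.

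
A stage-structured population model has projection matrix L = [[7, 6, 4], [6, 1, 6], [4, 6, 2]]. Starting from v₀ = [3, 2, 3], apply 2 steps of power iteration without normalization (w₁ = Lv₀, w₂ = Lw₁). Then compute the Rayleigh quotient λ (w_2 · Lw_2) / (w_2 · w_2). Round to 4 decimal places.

w1 = Lv₀ = (7·3 + 6·2 + 4·3; 6·3 + 1·2 + 6·3; 4·3 + 6·2 + 2·3) = (45, 38, 30)
w2 = Lw1 = (7·45 + 6·38 + 4·30; 6·45 + 1·38 + 6·30; 4·45 + 6·38 + 2·30) = (663, 488, 468)
Lw2 = (9441, 7274, 6516)
w2·Lw2 = 663·9441 + 488·7274 + 468·6516 = 12858583; w2·w2 = 663·663 + 488·488 + 468·468 = 896737
λ ≈ 12858583/896737 = 14.3393

λ ≈ 14.3393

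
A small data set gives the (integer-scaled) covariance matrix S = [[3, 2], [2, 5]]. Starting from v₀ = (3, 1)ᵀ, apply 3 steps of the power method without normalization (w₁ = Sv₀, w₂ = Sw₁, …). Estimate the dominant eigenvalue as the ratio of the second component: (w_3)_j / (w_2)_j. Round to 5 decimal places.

w1 = Sv₀ = (3·3 + 2·1; 2·3 + 5·1) = (11, 11)
w2 = Sw1 = (3·11 + 2·11; 2·11 + 5·11) = (55, 77)
w3 = Sw2 = (319, 495)
Ratio at component: 495 / 77 = 6.42857

6.42857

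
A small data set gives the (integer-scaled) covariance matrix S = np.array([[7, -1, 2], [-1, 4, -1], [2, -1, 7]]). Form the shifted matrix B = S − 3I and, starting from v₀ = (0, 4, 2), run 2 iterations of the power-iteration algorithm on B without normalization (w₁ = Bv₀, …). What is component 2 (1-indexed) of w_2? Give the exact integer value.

B = S − 3I has rows (4, -1, 2); (-1, 1, -1); (2, -1, 4)
w1 = Bv₀ = (4·0 + (-1)·4 + 2·2; (-1)·0 + 1·4 + (-1)·2; 2·0 + (-1)·4 + 4·2) = (0, 2, 4)
w2 = Bw1 = (4·0 + (-1)·2 + 2·4; (-1)·0 + 1·2 + (-1)·4; 2·0 + (-1)·2 + 4·4) = (6, -2, 14)
Requested component of w2: -2

-2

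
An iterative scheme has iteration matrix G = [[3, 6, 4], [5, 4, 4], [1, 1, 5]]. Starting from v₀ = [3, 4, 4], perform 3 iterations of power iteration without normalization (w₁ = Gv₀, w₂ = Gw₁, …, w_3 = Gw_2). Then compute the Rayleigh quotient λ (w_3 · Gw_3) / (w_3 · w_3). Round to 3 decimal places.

10.520

w1 = Gv₀ = (3·3 + 6·4 + 4·4; 5·3 + 4·4 + 4·4; 1·3 + 1·4 + 5·4) = (49, 47, 27)
w2 = Gw1 = (3·49 + 6·47 + 4·27; 5·49 + 4·47 + 4·27; 1·49 + 1·47 + 5·27) = (537, 541, 231)
w3 = Gw2 = (5781, 5773, 2233)
Gw3 = (60913, 60929, 22719)
w3·Gw3 = 5781·60913 + 5773·60929 + 2233·22719 = 754612697; w3·w3 = 5781·5781 + 5773·5773 + 2233·2233 = 71733779
λ ≈ 754612697/71733779 = 10.520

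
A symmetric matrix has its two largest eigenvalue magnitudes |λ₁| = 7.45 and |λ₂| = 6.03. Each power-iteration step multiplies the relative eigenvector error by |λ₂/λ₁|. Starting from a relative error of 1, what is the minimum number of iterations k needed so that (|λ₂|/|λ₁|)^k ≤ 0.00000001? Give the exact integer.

|λ₂/λ₁| = 6.03/7.45 = 0.80940
Need k ≥ ln(0.00000001) / ln(0.80940) = -18.4207 / -0.2115 ≈ 87.109
Smallest integer k satisfying the bound: 88

88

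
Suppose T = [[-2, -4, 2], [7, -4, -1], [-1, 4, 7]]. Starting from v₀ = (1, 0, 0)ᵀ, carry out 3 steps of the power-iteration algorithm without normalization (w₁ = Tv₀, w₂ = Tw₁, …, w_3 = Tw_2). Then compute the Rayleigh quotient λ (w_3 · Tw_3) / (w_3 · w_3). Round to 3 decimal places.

w1 = Tv₀ = ((-2)·1 + (-4)·0 + 2·0; 7·1 + (-4)·0 + (-1)·0; (-1)·1 + 4·0 + 7·0) = (-2, 7, -1)
w2 = Tw1 = ((-2)·(-2) + (-4)·7 + 2·(-1); 7·(-2) + (-4)·7 + (-1)·(-1); (-1)·(-2) + 4·7 + 7·(-1)) = (-26, -41, 23)
w3 = Tw2 = (262, -41, 23)
Tw3 = (-314, 1975, -265)
w3·Tw3 = 262·(-314) + (-41)·1975 + 23·(-265) = -169338; w3·w3 = 262·262 + (-41)·(-41) + 23·23 = 70854
λ ≈ -169338/70854 = -2.390

λ ≈ -2.390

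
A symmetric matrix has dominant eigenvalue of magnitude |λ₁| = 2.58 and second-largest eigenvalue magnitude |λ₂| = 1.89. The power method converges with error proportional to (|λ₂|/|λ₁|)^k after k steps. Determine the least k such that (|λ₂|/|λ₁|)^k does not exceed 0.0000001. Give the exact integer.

|λ₂/λ₁| = 1.89/2.58 = 0.73256
Need k ≥ ln(0.0000001) / ln(0.73256) = -16.1181 / -0.3112 ≈ 51.791
Smallest integer k satisfying the bound: 52

52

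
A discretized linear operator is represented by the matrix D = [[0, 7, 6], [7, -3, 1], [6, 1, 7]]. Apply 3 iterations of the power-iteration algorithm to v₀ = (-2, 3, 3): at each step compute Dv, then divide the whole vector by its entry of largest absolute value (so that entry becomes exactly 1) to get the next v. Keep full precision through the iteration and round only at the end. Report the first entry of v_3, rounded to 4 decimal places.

1.0000

Dv0 = (39.00000, -20.00000, 12.00000); divide by 39.00000 → v1 = (1.00000, -0.51282, 0.30769)
Dv1 = (-1.74359, 8.84615, 7.64103); divide by 8.84615 → v2 = (-0.19710, 1.00000, 0.86377)
Dv2 = (12.18261, -3.51594, 5.86377); divide by 12.18261 → v3 = (1.00000, -0.28860, 0.48132)
Requested entry of v3: 4203/4203 = 1.0000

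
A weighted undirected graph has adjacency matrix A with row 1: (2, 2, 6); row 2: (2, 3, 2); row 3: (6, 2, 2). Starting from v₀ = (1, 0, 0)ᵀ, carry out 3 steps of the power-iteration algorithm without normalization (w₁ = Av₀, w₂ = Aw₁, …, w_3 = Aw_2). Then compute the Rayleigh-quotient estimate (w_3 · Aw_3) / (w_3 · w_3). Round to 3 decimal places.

9.173

w1 = Av₀ = (2·1 + 2·0 + 6·0; 2·1 + 3·0 + 2·0; 6·1 + 2·0 + 2·0) = (2, 2, 6)
w2 = Aw1 = (2·2 + 2·2 + 6·6; 2·2 + 3·2 + 2·6; 6·2 + 2·2 + 2·6) = (44, 22, 28)
w3 = Aw2 = (300, 210, 364)
Aw3 = (3204, 1958, 2948)
w3·Aw3 = 300·3204 + 210·1958 + 364·2948 = 2445452; w3·w3 = 300·300 + 210·210 + 364·364 = 266596
λ ≈ 2445452/266596 = 9.173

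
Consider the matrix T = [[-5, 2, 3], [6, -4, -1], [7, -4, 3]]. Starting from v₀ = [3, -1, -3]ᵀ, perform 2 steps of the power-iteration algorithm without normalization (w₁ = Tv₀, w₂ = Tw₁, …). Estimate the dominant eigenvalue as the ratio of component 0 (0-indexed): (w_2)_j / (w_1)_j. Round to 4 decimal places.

w1 = Tv₀ = (-26, 25, 16)
w2 = Tw1 = (228, -272, -234)
Ratio at component: 228 / -26 = -8.7692

-8.7692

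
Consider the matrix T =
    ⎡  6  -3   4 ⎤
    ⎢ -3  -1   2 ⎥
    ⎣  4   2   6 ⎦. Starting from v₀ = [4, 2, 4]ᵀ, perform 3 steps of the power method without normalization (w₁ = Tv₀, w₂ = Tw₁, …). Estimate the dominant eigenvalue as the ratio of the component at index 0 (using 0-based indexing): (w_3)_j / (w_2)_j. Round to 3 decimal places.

w1 = Tv₀ = (6·4 + (-3)·2 + 4·4; (-3)·4 + (-1)·2 + 2·4; 4·4 + 2·2 + 6·4) = (34, -6, 44)
w2 = Tw1 = (6·34 + (-3)·(-6) + 4·44; (-3)·34 + (-1)·(-6) + 2·44; 4·34 + 2·(-6) + 6·44) = (398, -8, 388)
w3 = Tw2 = (3964, -410, 3904)
Ratio at component: 3964 / 398 = 9.960

λ ≈ 9.960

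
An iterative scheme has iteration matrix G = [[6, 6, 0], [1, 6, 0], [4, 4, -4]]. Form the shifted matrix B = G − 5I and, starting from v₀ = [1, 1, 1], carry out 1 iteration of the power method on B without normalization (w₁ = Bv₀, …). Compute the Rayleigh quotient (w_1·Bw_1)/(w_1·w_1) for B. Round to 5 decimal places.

μ ≈ 1.96296

B = G − 5I has rows (1, 6, 0); (1, 1, 0); (4, 4, -9)
w1 = Bv₀ = (1·1 + 6·1 + 0·1; 1·1 + 1·1 + 0·1; 4·1 + 4·1 + (-9)·1) = (7, 2, -1)
Bw1 = (19, 9, 45)
w1·Bw1 = 106; w1·w1 = 54; μ ≈ 106/54 = 1.96296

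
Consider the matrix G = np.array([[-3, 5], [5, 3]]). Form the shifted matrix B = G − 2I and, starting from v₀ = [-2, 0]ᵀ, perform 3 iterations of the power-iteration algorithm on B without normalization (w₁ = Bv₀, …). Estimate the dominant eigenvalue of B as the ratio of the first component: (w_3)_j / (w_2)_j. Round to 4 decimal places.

B = G − 2I has rows (-5, 5); (5, 1)
w1 = Bv₀ = (10, -10)
w2 = Bw1 = (-100, 40)
w3 = Bw2 = (700, -460)
Ratio: 700/-100 = -7.0000

-7.0000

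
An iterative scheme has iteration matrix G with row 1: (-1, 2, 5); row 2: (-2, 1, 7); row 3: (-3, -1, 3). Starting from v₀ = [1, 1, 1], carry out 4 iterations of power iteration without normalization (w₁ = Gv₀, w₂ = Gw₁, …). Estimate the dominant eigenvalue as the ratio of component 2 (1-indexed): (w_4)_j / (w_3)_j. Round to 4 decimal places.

λ ≈ 1.8480

w1 = Gv₀ = ((-1)·1 + 2·1 + 5·1; (-2)·1 + 1·1 + 7·1; (-3)·1 + (-1)·1 + 3·1) = (6, 6, -1)
w2 = Gw1 = ((-1)·6 + 2·6 + 5·(-1); (-2)·6 + 1·6 + 7·(-1); (-3)·6 + (-1)·6 + 3·(-1)) = (1, -13, -27)
w3 = Gw2 = (-162, -204, -71)
w4 = Gw3 = (-601, -377, 477)
Ratio at component: -377 / -204 = 1.8480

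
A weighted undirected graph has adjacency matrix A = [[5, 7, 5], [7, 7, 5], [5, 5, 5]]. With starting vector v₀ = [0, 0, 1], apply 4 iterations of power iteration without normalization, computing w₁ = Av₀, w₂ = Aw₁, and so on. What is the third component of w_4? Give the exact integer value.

21875

w1 = Av₀ = (5·0 + 7·0 + 5·1; 7·0 + 7·0 + 5·1; 5·0 + 5·0 + 5·1) = (5, 5, 5)
w2 = Aw1 = (5·5 + 7·5 + 5·5; 7·5 + 7·5 + 5·5; 5·5 + 5·5 + 5·5) = (85, 95, 75)
w3 = Aw2 = (1465, 1635, 1275)
w4 = Aw3 = (25145, 28075, 21875)
The requested component of w4 is 21875.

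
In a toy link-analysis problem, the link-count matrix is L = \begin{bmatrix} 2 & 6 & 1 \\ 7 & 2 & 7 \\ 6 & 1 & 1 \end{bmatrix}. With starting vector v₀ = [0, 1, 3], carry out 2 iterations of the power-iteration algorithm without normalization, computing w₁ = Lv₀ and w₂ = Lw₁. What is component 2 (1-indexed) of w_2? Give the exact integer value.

137

w1 = Lv₀ = (9, 23, 4)
w2 = Lw1 = (160, 137, 81)
The requested component of w2 is 137.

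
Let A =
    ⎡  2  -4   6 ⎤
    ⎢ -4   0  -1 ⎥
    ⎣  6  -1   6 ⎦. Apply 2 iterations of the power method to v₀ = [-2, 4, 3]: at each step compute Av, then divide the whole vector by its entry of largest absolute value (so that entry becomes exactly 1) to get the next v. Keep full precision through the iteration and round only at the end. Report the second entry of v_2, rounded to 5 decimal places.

-0.50000

Av0 = (-2.000000, 5.000000, 2.000000); divide by 5.000000 → v1 = (-0.400000, 1.000000, 0.400000)
Av1 = (-2.400000, 1.200000, -1.000000); divide by -2.400000 → v2 = (1.000000, -0.500000, 0.416667)
Requested entry of v2: 6/-12 = -0.50000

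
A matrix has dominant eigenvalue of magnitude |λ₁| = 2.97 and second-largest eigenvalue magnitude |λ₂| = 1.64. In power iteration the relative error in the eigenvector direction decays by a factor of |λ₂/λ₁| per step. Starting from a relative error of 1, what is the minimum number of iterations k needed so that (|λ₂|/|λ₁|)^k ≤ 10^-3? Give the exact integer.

|λ₂/λ₁| = 1.64/2.97 = 0.55219
Need k ≥ ln(10^-3) / ln(0.55219) = -6.9078 / -0.5939 ≈ 11.632
Smallest integer k satisfying the bound: 12

12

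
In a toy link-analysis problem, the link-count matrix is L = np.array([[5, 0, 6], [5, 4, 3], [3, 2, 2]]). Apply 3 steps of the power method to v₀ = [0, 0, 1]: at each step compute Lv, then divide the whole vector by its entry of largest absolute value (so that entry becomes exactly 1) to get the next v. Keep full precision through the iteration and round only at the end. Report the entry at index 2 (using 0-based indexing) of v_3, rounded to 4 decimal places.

0.5720

Lv0 = (6.00000, 3.00000, 2.00000); divide by 6.00000 → v1 = (1.00000, 0.50000, 0.33333)
Lv1 = (7.00000, 8.00000, 4.66667); divide by 8.00000 → v2 = (0.87500, 1.00000, 0.58333)
Lv2 = (7.87500, 10.12500, 5.79167); divide by 10.12500 → v3 = (0.77778, 1.00000, 0.57202)
Requested entry of v3: 278/486 = 0.5720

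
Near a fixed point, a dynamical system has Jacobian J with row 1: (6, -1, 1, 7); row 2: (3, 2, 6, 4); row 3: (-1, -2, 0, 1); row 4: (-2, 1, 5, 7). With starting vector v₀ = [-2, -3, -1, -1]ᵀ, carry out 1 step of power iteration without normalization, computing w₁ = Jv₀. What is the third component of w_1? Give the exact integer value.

w1 = Jv₀ = (-17, -22, 7, -11)
The requested component of w1 is 7.

7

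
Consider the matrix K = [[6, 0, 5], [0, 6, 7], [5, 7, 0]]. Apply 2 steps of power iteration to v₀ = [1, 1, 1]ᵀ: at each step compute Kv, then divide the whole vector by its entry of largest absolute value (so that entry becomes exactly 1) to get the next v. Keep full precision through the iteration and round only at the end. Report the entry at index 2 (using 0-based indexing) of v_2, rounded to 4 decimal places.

Kv0 = (11.00000, 13.00000, 12.00000); divide by 13.00000 → v1 = (0.84615, 1.00000, 0.92308)
Kv1 = (9.69231, 12.46154, 11.23077); divide by 12.46154 → v2 = (0.77778, 1.00000, 0.90123)
Requested entry of v2: 146/162 = 0.9012

0.9012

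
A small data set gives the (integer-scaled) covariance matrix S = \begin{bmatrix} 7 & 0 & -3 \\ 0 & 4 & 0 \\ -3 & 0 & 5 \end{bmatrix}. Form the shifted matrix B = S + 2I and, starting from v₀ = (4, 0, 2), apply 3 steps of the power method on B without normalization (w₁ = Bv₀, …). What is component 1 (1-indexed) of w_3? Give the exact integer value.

B = S + 2I has rows (9, 0, -3); (0, 6, 0); (-3, 0, 7)
w1 = Bv₀ = (9·4 + 0·0 + (-3)·2; 0·4 + 6·0 + 0·2; (-3)·4 + 0·0 + 7·2) = (30, 0, 2)
w2 = Bw1 = (9·30 + 0·0 + (-3)·2; 0·30 + 6·0 + 0·2; (-3)·30 + 0·0 + 7·2) = (264, 0, -76)
w3 = Bw2 = (2604, 0, -1324)
Requested component of w3: 2604

2604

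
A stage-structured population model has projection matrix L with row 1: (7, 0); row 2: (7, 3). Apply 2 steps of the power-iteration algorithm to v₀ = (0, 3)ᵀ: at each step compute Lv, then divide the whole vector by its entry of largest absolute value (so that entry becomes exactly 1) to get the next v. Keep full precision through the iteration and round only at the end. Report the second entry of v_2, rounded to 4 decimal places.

1.0000

Lv0 = (0.00000, 9.00000); divide by 9.00000 → v1 = (0.00000, 1.00000)
Lv1 = (0.00000, 3.00000); divide by 3.00000 → v2 = (0.00000, 1.00000)
Requested entry of v2: 27/27 = 1.0000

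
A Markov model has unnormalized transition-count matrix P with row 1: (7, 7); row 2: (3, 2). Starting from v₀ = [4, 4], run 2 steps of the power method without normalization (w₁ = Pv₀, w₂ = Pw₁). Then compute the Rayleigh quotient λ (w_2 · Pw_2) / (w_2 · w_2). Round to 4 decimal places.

w1 = Pv₀ = (7·4 + 7·4; 3·4 + 2·4) = (56, 20)
w2 = Pw1 = (7·56 + 7·20; 3·56 + 2·20) = (532, 208)
Pw2 = (5180, 2012)
w2·Pw2 = 532·5180 + 208·2012 = 3174256; w2·w2 = 532·532 + 208·208 = 326288
λ ≈ 3174256/326288 = 9.7284

9.7284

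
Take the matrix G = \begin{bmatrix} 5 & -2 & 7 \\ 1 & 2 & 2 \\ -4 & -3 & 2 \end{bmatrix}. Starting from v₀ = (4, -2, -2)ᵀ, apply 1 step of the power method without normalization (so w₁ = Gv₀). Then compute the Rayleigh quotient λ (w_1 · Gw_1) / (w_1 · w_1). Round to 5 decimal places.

λ ≈ 1.56410

w1 = Gv₀ = (10, -4, -14)
Gw1 = (-40, -26, -56)
w1·Gw1 = 10·(-40) + (-4)·(-26) + (-14)·(-56) = 488; w1·w1 = 10·10 + (-4)·(-4) + (-14)·(-14) = 312
λ ≈ 488/312 = 1.56410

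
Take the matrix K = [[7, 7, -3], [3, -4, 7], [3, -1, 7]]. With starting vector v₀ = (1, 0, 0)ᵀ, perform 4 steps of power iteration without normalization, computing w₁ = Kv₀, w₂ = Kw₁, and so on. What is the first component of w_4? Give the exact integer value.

4714

w1 = Kv₀ = (7·1 + 7·0 + (-3)·0; 3·1 + (-4)·0 + 7·0; 3·1 + (-1)·0 + 7·0) = (7, 3, 3)
w2 = Kw1 = (7·7 + 7·3 + (-3)·3; 3·7 + (-4)·3 + 7·3; 3·7 + (-1)·3 + 7·3) = (61, 30, 39)
w3 = Kw2 = (520, 336, 426)
w4 = Kw3 = (4714, 3198, 4206)
The requested component of w4 is 4714.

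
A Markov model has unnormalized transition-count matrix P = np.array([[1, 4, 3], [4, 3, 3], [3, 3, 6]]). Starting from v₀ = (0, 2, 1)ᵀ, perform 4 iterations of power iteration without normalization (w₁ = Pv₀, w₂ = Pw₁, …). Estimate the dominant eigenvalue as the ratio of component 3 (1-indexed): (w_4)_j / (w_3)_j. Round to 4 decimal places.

10.3084

w1 = Pv₀ = (1·0 + 4·2 + 3·1; 4·0 + 3·2 + 3·1; 3·0 + 3·2 + 6·1) = (11, 9, 12)
w2 = Pw1 = (1·11 + 4·9 + 3·12; 4·11 + 3·9 + 3·12; 3·11 + 3·9 + 6·12) = (83, 107, 132)
w3 = Pw2 = (907, 1049, 1362)
w4 = Pw3 = (9189, 10861, 14040)
Ratio at component: 14040 / 1362 = 10.3084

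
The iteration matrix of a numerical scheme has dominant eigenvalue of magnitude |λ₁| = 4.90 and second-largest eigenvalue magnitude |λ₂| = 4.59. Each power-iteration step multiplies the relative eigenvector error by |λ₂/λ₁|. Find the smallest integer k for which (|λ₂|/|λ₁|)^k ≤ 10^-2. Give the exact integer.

|λ₂/λ₁| = 4.59/4.90 = 0.93673
Need k ≥ ln(10^-2) / ln(0.93673) = -4.6052 / -0.0654 ≈ 70.464
Smallest integer k satisfying the bound: 71

71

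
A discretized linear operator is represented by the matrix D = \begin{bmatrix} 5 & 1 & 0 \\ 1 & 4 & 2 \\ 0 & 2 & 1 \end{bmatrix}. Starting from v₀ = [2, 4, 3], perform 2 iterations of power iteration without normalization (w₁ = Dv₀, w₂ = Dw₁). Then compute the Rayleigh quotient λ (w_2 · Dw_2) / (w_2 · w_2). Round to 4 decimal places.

λ ≈ 5.8278

w1 = Dv₀ = (5·2 + 1·4 + 0·3; 1·2 + 4·4 + 2·3; 0·2 + 2·4 + 1·3) = (14, 24, 11)
w2 = Dw1 = (5·14 + 1·24 + 0·11; 1·14 + 4·24 + 2·11; 0·14 + 2·24 + 1·11) = (94, 132, 59)
Dw2 = (602, 740, 323)
w2·Dw2 = 94·602 + 132·740 + 59·323 = 173325; w2·w2 = 94·94 + 132·132 + 59·59 = 29741
λ ≈ 173325/29741 = 5.8278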